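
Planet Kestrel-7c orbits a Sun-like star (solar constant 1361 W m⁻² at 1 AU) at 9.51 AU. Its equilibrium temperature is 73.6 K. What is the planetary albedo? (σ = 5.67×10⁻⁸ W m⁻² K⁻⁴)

Flux at 9.51 AU: S = 1361/9.51² = 15.0 W m⁻².
From T_eq⁴ = S(1−A)/(4σ): 1−A = 4σT_eq⁴/S.
1−A = 4 × 5.67×10⁻⁸ × (73.6)⁴ / 15.0 = 0.442.

A ≈ 0.56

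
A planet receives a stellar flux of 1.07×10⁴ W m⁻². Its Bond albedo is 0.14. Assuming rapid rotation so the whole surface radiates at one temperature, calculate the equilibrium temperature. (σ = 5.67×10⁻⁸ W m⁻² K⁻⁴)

Energy balance: absorbed = emitted ⇒ πR²·S(1−A) = 4πR²·σT_eq⁴, so T_eq⁴ = S(1−A)/(4σ).
T_eq = [1.07×10⁴ × 0.86 / (4 × 5.67×10⁻⁸)]^(1/4) = (4.06×10¹⁰)^(1/4) = 449 K.

T_eq ≈ 449 K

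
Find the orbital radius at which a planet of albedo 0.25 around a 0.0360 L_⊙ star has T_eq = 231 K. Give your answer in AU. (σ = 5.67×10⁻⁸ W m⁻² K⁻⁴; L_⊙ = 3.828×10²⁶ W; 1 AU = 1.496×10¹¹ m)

L = 0.0360 × 3.828×10²⁶ = 1.38×10²⁵ W.
From T_eq⁴ = L(1−A)/(16πσd²): d = √[L(1−A)/(16πσT_eq⁴)].
d = √[1.38×10²⁵ × 0.75 / (16π × 5.67×10⁻⁸ × (231)⁴)] = 3.57×10¹⁰ m = 0.239 AU.

d ≈ 0.239 AU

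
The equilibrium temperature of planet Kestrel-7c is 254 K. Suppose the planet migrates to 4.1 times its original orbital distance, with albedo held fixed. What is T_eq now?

T_eq ≈ 125 K

T_eq ∝ L^(1/4) · d^(−1/2).
T′ = 254 / 4.1^(1/2) = 125 K.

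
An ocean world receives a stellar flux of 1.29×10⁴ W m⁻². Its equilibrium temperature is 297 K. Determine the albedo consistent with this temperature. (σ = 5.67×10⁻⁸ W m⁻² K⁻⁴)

A ≈ 0.86

From T_eq⁴ = S(1−A)/(4σ): 1−A = 4σT_eq⁴/S.
1−A = 4 × 5.67×10⁻⁸ × (297)⁴ / 1.29×10⁴ = 0.137.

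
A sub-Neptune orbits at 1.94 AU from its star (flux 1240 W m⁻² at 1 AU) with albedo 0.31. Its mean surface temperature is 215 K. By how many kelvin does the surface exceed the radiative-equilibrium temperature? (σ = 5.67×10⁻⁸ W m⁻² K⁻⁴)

ΔT ≈ 37.1 K

S = 1240/1.94² = 329.5 W m⁻².
T_eq = [S(1−A)/(4σ)]^(1/4) = [329.5×0.69/(4×5.67×10⁻⁸)]^(1/4) = 177.9 K.
ΔT = T_surf − T_eq = 215 − 177.9.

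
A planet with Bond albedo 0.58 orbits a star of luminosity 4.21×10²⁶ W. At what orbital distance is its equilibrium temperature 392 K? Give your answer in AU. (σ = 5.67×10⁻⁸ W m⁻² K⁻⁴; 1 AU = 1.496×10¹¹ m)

From T_eq⁴ = L(1−A)/(16πσd²): d = √[L(1−A)/(16πσT_eq⁴)].
d = √[4.21×10²⁶ × 0.42 / (16π × 5.67×10⁻⁸ × (392)⁴)] = 5.13×10¹⁰ m = 0.343 AU.

d ≈ 0.343 AU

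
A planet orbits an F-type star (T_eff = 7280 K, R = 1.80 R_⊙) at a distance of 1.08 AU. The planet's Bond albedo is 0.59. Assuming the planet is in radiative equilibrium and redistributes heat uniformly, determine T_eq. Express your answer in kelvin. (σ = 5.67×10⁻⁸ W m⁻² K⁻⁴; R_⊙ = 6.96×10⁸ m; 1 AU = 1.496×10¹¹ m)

T_eq ≈ 363 K

R_⋆ = 1.80 × 6.96×10⁸ = 1.25×10⁹ m.
d = 1.08 AU = 1.62×10¹¹ m.
L = 4πR_⋆²σT_⋆⁴ = 4π(1.25×10⁹)² × 5.67×10⁻⁸ × (7280)⁴ = 3.14×10²⁷ W.
S = L/(4πd²) = 9580 W m⁻².
Energy balance: absorbed = emitted ⇒ πR²·S(1−A) = 4πR²·σT_eq⁴, so T_eq⁴ = S(1−A)/(4σ).
T_eq = [9580 × 0.41 / (4 × 5.67×10⁻⁸)]^(1/4) = (1.73×10¹⁰)^(1/4) = 363 K.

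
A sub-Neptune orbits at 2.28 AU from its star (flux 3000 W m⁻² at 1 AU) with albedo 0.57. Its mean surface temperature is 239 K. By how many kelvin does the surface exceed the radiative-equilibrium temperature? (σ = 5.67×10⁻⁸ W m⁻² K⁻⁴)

ΔT ≈ 57.1 K

S = 3000/2.28² = 577.1 W m⁻².
T_eq = [S(1−A)/(4σ)]^(1/4) = [577.1×0.43/(4×5.67×10⁻⁸)]^(1/4) = 181.9 K.
ΔT = T_surf − T_eq = 239 − 181.9.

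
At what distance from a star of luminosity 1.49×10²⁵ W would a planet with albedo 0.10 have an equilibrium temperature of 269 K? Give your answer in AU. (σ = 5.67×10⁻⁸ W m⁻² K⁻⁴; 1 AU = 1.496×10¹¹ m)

From T_eq⁴ = L(1−A)/(16πσd²): d = √[L(1−A)/(16πσT_eq⁴)].
d = √[1.49×10²⁵ × 0.90 / (16π × 5.67×10⁻⁸ × (269)⁴)] = 3.00×10¹⁰ m = 0.200 AU.

d ≈ 0.200 AU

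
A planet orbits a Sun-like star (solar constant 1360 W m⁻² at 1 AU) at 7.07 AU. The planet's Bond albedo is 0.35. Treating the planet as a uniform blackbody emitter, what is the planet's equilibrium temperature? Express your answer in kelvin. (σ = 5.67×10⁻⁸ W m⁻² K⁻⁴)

T_eq ≈ 94.0 K

Flux at 7.07 AU: S = 1360/7.07² = 27.2 W m⁻².
Energy balance: absorbed = emitted ⇒ πR²·S(1−A) = 4πR²·σT_eq⁴, so T_eq⁴ = S(1−A)/(4σ).
T_eq = [27.2 × 0.65 / (4 × 5.67×10⁻⁸)]^(1/4) = (7.80×10⁷)^(1/4) = 94.0 K.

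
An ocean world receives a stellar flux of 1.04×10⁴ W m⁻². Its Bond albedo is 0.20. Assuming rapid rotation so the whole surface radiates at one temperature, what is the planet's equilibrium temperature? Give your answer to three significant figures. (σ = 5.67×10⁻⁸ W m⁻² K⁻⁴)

Energy balance: absorbed = emitted ⇒ πR²·S(1−A) = 4πR²·σT_eq⁴, so T_eq⁴ = S(1−A)/(4σ).
T_eq = [1.04×10⁴ × 0.80 / (4 × 5.67×10⁻⁸)]^(1/4) = (3.67×10¹⁰)^(1/4) = 438 K.

T_eq ≈ 438 K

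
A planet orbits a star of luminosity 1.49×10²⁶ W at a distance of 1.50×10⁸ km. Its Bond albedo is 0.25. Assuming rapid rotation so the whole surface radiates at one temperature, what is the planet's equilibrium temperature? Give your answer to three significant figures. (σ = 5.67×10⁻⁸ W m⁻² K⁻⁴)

T_eq ≈ 204 K

d = 1.50×10⁸ km = 1.50×10¹¹ m.
Flux: S = L/(4πd²) = 1.49×10²⁶/(4π×(1.50×10¹¹)²) = 527 W m⁻².
Energy balance: absorbed = emitted ⇒ πR²·S(1−A) = 4πR²·σT_eq⁴, so T_eq⁴ = S(1−A)/(4σ).
T_eq = [527 × 0.75 / (4 × 5.67×10⁻⁸)]^(1/4) = (1.74×10⁹)^(1/4) = 204 K.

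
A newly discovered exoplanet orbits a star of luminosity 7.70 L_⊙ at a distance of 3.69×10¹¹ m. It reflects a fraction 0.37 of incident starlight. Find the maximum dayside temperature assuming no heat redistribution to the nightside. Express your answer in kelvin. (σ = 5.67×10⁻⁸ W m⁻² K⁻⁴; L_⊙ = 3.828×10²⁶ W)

T_ss ≈ 372 K

L = 7.70 × 3.828×10²⁶ = 2.95×10²⁷ W.
Flux: S = L/(4πd²) = 2.95×10²⁷/(4π×(3.69×10¹¹)²) = 1720 W m⁻².
With no redistribution each surface element balances locally: S(1−A) = σT⁴.
T = [1720 × 0.63 / 5.67×10⁻⁸]^(1/4) = (1.91×10¹⁰)^(1/4) = 372 K.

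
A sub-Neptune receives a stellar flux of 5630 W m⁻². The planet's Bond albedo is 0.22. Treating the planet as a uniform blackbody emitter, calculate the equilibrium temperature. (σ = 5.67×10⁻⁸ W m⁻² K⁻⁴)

Energy balance: absorbed = emitted ⇒ πR²·S(1−A) = 4πR²·σT_eq⁴, so T_eq⁴ = S(1−A)/(4σ).
T_eq = [5630 × 0.78 / (4 × 5.67×10⁻⁸)]^(1/4) = (1.94×10¹⁰)^(1/4) = 373 K.

T_eq ≈ 373 K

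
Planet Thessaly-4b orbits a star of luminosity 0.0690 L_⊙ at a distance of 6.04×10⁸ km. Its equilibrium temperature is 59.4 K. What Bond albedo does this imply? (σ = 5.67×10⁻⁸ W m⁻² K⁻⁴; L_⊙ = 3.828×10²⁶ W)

A ≈ 0.51

d = 6.04×10⁸ km = 6.04×10¹¹ m.
L = 0.0690 × 3.828×10²⁶ = 2.64×10²⁵ W.
Flux: S = L/(4πd²) = 2.64×10²⁵/(4π×(6.04×10¹¹)²) = 5.76 W m⁻².
From T_eq⁴ = S(1−A)/(4σ): 1−A = 4σT_eq⁴/S.
1−A = 4 × 5.67×10⁻⁸ × (59.4)⁴ / 5.76 = 0.490.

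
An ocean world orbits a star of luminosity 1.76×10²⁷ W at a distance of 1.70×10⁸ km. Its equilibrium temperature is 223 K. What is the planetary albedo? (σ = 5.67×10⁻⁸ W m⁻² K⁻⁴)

A ≈ 0.88

d = 1.70×10⁸ km = 1.70×10¹¹ m.
Flux: S = L/(4πd²) = 1.76×10²⁷/(4π×(1.70×10¹¹)²) = 4850 W m⁻².
From T_eq⁴ = S(1−A)/(4σ): 1−A = 4σT_eq⁴/S.
1−A = 4 × 5.67×10⁻⁸ × (223)⁴ / 4850 = 0.116.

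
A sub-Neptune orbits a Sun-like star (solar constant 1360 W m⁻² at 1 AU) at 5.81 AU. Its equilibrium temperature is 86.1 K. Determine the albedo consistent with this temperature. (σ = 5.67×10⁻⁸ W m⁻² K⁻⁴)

A ≈ 0.69

Flux at 5.81 AU: S = 1360/5.81² = 40.3 W m⁻².
From T_eq⁴ = S(1−A)/(4σ): 1−A = 4σT_eq⁴/S.
1−A = 4 × 5.67×10⁻⁸ × (86.1)⁴ / 40.3 = 0.309.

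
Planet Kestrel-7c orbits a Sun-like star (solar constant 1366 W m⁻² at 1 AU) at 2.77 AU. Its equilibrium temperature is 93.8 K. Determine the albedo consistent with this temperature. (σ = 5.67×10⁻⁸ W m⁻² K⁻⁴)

A ≈ 0.90

Flux at 2.77 AU: S = 1366/2.77² = 178 W m⁻².
From T_eq⁴ = S(1−A)/(4σ): 1−A = 4σT_eq⁴/S.
1−A = 4 × 5.67×10⁻⁸ × (93.8)⁴ / 178 = 0.099.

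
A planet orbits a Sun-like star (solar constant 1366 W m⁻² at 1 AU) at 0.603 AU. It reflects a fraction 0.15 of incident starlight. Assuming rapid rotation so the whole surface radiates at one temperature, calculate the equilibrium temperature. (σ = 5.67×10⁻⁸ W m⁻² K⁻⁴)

Flux at 0.603 AU: S = 1366/0.603² = 3760 W m⁻².
Energy balance: absorbed = emitted ⇒ πR²·S(1−A) = 4πR²·σT_eq⁴, so T_eq⁴ = S(1−A)/(4σ).
T_eq = [3760 × 0.85 / (4 × 5.67×10⁻⁸)]^(1/4) = (1.41×10¹⁰)^(1/4) = 344 K.

T_eq ≈ 344 K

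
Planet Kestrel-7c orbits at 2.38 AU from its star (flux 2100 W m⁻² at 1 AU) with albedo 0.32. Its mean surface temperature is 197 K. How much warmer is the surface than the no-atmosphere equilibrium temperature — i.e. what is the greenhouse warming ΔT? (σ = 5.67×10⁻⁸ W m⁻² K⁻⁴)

S = 2100/2.38² = 370.7 W m⁻².
T_eq = [S(1−A)/(4σ)]^(1/4) = [370.7×0.68/(4×5.67×10⁻⁸)]^(1/4) = 182.6 K.
ΔT = T_surf − T_eq = 197 − 182.6.

ΔT ≈ 14.4 K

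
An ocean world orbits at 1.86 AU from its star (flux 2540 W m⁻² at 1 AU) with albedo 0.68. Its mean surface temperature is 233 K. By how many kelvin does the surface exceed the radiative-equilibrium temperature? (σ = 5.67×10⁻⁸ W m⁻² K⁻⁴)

ΔT ≈ 53.6 K

S = 2540/1.86² = 734.2 W m⁻².
T_eq = [S(1−A)/(4σ)]^(1/4) = [734.2×0.32/(4×5.67×10⁻⁸)]^(1/4) = 179.4 K.
ΔT = T_surf − T_eq = 233 − 179.4.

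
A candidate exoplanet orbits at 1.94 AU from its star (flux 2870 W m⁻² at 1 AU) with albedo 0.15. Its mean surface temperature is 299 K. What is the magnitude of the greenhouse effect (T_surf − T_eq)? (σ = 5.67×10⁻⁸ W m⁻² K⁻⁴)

ΔT ≈ 67.8 K

S = 2870/1.94² = 762.6 W m⁻².
T_eq = [S(1−A)/(4σ)]^(1/4) = [762.6×0.85/(4×5.67×10⁻⁸)]^(1/4) = 231.2 K.
ΔT = T_surf − T_eq = 299 − 231.2.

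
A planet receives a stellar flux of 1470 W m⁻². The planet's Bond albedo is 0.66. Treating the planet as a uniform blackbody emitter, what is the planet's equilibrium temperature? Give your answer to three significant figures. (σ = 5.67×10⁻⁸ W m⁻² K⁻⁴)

T_eq ≈ 217 K

Energy balance: absorbed = emitted ⇒ πR²·S(1−A) = 4πR²·σT_eq⁴, so T_eq⁴ = S(1−A)/(4σ).
T_eq = [1470 × 0.34 / (4 × 5.67×10⁻⁸)]^(1/4) = (2.20×10⁹)^(1/4) = 217 K.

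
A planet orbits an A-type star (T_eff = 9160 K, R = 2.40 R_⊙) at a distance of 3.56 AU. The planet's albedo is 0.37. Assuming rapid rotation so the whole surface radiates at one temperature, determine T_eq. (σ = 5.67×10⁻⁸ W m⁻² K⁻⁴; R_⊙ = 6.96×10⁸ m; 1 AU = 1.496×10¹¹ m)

T_eq ≈ 323 K

R_⋆ = 2.40 × 6.96×10⁸ = 1.67×10⁹ m.
d = 3.56 AU = 5.33×10¹¹ m.
L = 4πR_⋆²σT_⋆⁴ = 4π(1.67×10⁹)² × 5.67×10⁻⁸ × (9160)⁴ = 1.40×10²⁸ W.
S = L/(4πd²) = 3930 W m⁻².
Energy balance: absorbed = emitted ⇒ πR²·S(1−A) = 4πR²·σT_eq⁴, so T_eq⁴ = S(1−A)/(4σ).
T_eq = [3930 × 0.63 / (4 × 5.67×10⁻⁸)]^(1/4) = (1.09×10¹⁰)^(1/4) = 323 K.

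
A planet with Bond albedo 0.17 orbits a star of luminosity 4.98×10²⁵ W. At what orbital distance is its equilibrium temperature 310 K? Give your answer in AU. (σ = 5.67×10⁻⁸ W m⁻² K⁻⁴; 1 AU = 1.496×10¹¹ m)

From T_eq⁴ = L(1−A)/(16πσd²): d = √[L(1−A)/(16πσT_eq⁴)].
d = √[4.98×10²⁵ × 0.83 / (16π × 5.67×10⁻⁸ × (310)⁴)] = 3.96×10¹⁰ m = 0.265 AU.

d ≈ 0.265 AU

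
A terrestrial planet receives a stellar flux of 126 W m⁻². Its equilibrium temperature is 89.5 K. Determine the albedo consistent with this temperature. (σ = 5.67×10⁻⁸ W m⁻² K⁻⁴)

A ≈ 0.88

From T_eq⁴ = S(1−A)/(4σ): 1−A = 4σT_eq⁴/S.
1−A = 4 × 5.67×10⁻⁸ × (89.5)⁴ / 126 = 0.115.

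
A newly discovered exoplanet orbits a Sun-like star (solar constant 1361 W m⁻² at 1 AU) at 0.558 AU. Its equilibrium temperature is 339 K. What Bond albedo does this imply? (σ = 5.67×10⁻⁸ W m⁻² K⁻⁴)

A ≈ 0.31

Flux at 0.558 AU: S = 1361/0.558² = 4370 W m⁻².
From T_eq⁴ = S(1−A)/(4σ): 1−A = 4σT_eq⁴/S.
1−A = 4 × 5.67×10⁻⁸ × (339)⁴ / 4370 = 0.685.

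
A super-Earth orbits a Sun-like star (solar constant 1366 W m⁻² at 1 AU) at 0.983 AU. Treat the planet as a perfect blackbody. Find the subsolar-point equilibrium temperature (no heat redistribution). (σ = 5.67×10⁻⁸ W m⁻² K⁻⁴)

T_ss ≈ 397 K

Flux at 0.983 AU: S = 1366/0.983² = 1410 W m⁻².
At the subsolar point the surface absorbs S(1−A) and emits σT⁴ per unit area — no factor of 4, since only the local patch is in balance.
T = [1410 × 1.00 / 5.67×10⁻⁸]^(1/4) = (2.49×10¹⁰)^(1/4) = 397 K.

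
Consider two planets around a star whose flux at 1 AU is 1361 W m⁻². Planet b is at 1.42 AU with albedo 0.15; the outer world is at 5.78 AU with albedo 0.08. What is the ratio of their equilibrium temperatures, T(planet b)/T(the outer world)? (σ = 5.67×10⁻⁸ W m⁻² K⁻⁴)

T₁/T₂ ≈ 1.978

T_eq = [S₀(1−A)/(4σd²)]^(1/4), so T ∝ (1−A)^(1/4) / √d.
T₁ = [1361×0.85/(4×5.67×10⁻⁸×1.42²)]^(1/4) = 224.27 K.
T₂ = [1361×0.92/(4×5.67×10⁻⁸×5.78²)]^(1/4) = 113.38 K.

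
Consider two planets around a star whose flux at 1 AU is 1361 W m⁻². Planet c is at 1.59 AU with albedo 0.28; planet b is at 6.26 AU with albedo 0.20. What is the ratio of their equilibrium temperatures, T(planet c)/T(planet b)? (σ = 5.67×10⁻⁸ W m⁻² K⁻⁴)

T₁/T₂ ≈ 1.933

T_eq = [S₀(1−A)/(4σd²)]^(1/4), so T ∝ (1−A)^(1/4) / √d.
T₁ = [1361×0.72/(4×5.67×10⁻⁸×1.59²)]^(1/4) = 203.32 K.
T₂ = [1361×0.80/(4×5.67×10⁻⁸×6.26²)]^(1/4) = 105.21 K.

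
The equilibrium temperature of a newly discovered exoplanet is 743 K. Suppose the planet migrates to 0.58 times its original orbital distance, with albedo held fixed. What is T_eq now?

T_eq ≈ 976 K

T_eq ∝ L^(1/4) · d^(−1/2).
T′ = 743 / 0.58^(1/2) = 976 K.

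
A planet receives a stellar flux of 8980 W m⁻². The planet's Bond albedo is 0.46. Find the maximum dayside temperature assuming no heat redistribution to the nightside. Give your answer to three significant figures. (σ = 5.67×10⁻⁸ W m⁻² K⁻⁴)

With no redistribution each surface element balances locally: S(1−A) = σT⁴.
T = [8980 × 0.54 / 5.67×10⁻⁸]^(1/4) = (8.55×10¹⁰)^(1/4) = 541 K.

T_ss ≈ 541 K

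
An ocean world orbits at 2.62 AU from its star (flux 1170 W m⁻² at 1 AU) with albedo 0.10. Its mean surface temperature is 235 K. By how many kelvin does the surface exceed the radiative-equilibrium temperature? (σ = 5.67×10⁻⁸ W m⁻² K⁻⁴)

S = 1170/2.62² = 170.4 W m⁻².
T_eq = [S(1−A)/(4σ)]^(1/4) = [170.4×0.90/(4×5.67×10⁻⁸)]^(1/4) = 161.3 K.
ΔT = T_surf − T_eq = 235 − 161.3.

ΔT ≈ 73.7 K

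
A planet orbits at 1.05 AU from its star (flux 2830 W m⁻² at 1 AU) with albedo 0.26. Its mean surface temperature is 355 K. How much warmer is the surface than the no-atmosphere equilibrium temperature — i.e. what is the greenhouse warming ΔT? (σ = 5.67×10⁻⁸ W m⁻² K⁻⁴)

S = 2830/1.05² = 2567 W m⁻².
T_eq = [S(1−A)/(4σ)]^(1/4) = [2567×0.74/(4×5.67×10⁻⁸)]^(1/4) = 302.5 K.
ΔT = T_surf − T_eq = 355 − 302.5.

ΔT ≈ 52.5 K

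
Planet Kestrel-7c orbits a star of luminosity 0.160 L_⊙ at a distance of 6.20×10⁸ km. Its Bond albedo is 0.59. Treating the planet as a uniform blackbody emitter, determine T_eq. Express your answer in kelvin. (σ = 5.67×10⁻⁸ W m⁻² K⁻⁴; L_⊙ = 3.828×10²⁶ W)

T_eq ≈ 69.2 K

d = 6.20×10⁸ km = 6.20×10¹¹ m.
L = 0.160 × 3.828×10²⁶ = 6.12×10²⁵ W.
Flux: S = L/(4πd²) = 6.12×10²⁵/(4π×(6.20×10¹¹)²) = 12.7 W m⁻².
Energy balance: absorbed = emitted ⇒ πR²·S(1−A) = 4πR²·σT_eq⁴, so T_eq⁴ = S(1−A)/(4σ).
T_eq = [12.7 × 0.41 / (4 × 5.67×10⁻⁸)]^(1/4) = (2.29×10⁷)^(1/4) = 69.2 K.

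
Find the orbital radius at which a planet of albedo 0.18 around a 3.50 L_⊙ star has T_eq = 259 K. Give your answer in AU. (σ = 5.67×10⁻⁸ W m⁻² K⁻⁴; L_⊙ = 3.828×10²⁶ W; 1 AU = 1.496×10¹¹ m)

L = 3.50 × 3.828×10²⁶ = 1.34×10²⁷ W.
From T_eq⁴ = L(1−A)/(16πσd²): d = √[L(1−A)/(16πσT_eq⁴)].
d = √[1.34×10²⁷ × 0.82 / (16π × 5.67×10⁻⁸ × (259)⁴)] = 2.93×10¹¹ m = 1.96 AU.

d ≈ 1.96 AU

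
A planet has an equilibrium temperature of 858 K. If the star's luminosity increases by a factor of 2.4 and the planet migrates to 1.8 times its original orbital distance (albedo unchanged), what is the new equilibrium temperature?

T_eq ≈ 796 K

T_eq ∝ L^(1/4) · d^(−1/2).
T′ = 858 × 2.4^(1/4) / 1.8^(1/2) = 796 K.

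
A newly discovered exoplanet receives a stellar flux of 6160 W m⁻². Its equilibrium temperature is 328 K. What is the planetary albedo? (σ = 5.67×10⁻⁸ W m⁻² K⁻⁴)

From T_eq⁴ = S(1−A)/(4σ): 1−A = 4σT_eq⁴/S.
1−A = 4 × 5.67×10⁻⁸ × (328)⁴ / 6160 = 0.426.

A ≈ 0.57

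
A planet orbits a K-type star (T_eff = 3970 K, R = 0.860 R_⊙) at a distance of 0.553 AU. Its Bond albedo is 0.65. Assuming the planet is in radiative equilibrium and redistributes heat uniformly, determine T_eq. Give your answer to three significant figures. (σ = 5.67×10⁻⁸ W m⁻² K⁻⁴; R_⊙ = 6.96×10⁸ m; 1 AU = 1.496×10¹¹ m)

T_eq ≈ 184 K

R_⋆ = 0.860 × 6.96×10⁸ = 5.99×10⁸ m.
d = 0.553 AU = 8.27×10¹⁰ m.
L = 4πR_⋆²σT_⋆⁴ = 4π(5.99×10⁸)² × 5.67×10⁻⁸ × (3970)⁴ = 6.34×10²⁵ W.
S = L/(4πd²) = 737 W m⁻².
Energy balance: absorbed = emitted ⇒ πR²·S(1−A) = 4πR²·σT_eq⁴, so T_eq⁴ = S(1−A)/(4σ).
T_eq = [737 × 0.35 / (4 × 5.67×10⁻⁸)]^(1/4) = (1.14×10⁹)^(1/4) = 184 K.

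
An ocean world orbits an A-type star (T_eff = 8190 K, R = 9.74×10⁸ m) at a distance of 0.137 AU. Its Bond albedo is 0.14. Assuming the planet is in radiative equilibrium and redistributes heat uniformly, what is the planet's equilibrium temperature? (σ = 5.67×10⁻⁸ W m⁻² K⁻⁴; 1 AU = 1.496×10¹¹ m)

d = 0.137 AU = 2.05×10¹⁰ m.
L = 4πR_⋆²σT_⋆⁴ = 4π(9.74×10⁸)² × 5.67×10⁻⁸ × (8190)⁴ = 3.04×10²⁷ W.
S = L/(4πd²) = 5.76×10⁵ W m⁻².
Energy balance: absorbed = emitted ⇒ πR²·S(1−A) = 4πR²·σT_eq⁴, so T_eq⁴ = S(1−A)/(4σ).
T_eq = [5.76×10⁵ × 0.86 / (4 × 5.67×10⁻⁸)]^(1/4) = (2.18×10¹²)^(1/4) = 1220 K.

T_eq ≈ 1220 K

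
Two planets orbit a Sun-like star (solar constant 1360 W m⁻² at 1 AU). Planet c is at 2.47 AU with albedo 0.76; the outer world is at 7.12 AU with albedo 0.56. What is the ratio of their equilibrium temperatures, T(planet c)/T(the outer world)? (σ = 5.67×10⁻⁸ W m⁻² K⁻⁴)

T_eq = [S₀(1−A)/(4σd²)]^(1/4), so T ∝ (1−A)^(1/4) / √d.
T₁ = [1360×0.24/(4×5.67×10⁻⁸×2.47²)]^(1/4) = 123.93 K.
T₂ = [1360×0.44/(4×5.67×10⁻⁸×7.12²)]^(1/4) = 84.94 K.

T₁/T₂ ≈ 1.459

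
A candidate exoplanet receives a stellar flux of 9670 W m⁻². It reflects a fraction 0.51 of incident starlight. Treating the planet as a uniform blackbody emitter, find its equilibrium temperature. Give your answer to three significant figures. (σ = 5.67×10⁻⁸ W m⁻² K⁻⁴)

T_eq ≈ 380 K

Energy balance: absorbed = emitted ⇒ πR²·S(1−A) = 4πR²·σT_eq⁴, so T_eq⁴ = S(1−A)/(4σ).
T_eq = [9670 × 0.49 / (4 × 5.67×10⁻⁸)]^(1/4) = (2.09×10¹⁰)^(1/4) = 380 K.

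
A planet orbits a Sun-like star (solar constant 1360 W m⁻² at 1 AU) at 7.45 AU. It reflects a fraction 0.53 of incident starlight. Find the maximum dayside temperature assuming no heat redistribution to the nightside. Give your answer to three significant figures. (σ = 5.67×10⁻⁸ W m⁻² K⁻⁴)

Flux at 7.45 AU: S = 1360/7.45² = 24.5 W m⁻².
With no redistribution each surface element balances locally: S(1−A) = σT⁴.
T = [24.5 × 0.47 / 5.67×10⁻⁸]^(1/4) = (2.03×10⁸)^(1/4) = 119 K.

T_ss ≈ 119 K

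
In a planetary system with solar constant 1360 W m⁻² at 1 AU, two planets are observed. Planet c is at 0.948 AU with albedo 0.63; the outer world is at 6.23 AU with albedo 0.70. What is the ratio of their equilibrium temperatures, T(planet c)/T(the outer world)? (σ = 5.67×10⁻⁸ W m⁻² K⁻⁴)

T₁/T₂ ≈ 2.702

T_eq = [S₀(1−A)/(4σd²)]^(1/4), so T ∝ (1−A)^(1/4) / √d.
T₁ = [1360×0.37/(4×5.67×10⁻⁸×0.948²)]^(1/4) = 222.91 K.
T₂ = [1360×0.30/(4×5.67×10⁻⁸×6.23²)]^(1/4) = 82.51 K.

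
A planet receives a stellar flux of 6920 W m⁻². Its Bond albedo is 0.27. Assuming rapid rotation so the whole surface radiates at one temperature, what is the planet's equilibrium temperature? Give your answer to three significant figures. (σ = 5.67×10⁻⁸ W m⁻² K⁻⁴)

Energy balance: absorbed = emitted ⇒ πR²·S(1−A) = 4πR²·σT_eq⁴, so T_eq⁴ = S(1−A)/(4σ).
T_eq = [6920 × 0.73 / (4 × 5.67×10⁻⁸)]^(1/4) = (2.23×10¹⁰)^(1/4) = 386 K.

T_eq ≈ 386 K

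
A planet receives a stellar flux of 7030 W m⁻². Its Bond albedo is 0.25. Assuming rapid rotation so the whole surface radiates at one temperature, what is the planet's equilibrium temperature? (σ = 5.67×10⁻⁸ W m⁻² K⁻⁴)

Energy balance: absorbed = emitted ⇒ πR²·S(1−A) = 4πR²·σT_eq⁴, so T_eq⁴ = S(1−A)/(4σ).
T_eq = [7030 × 0.75 / (4 × 5.67×10⁻⁸)]^(1/4) = (2.32×10¹⁰)^(1/4) = 390 K.

T_eq ≈ 390 K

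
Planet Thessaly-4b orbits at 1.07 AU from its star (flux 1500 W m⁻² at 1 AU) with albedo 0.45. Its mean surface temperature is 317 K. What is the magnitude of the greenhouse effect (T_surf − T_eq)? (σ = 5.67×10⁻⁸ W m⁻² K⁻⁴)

S = 1500/1.07² = 1310 W m⁻².
T_eq = [S(1−A)/(4σ)]^(1/4) = [1310×0.55/(4×5.67×10⁻⁸)]^(1/4) = 237.4 K.
ΔT = T_surf − T_eq = 317 − 237.4.

ΔT ≈ 79.6 K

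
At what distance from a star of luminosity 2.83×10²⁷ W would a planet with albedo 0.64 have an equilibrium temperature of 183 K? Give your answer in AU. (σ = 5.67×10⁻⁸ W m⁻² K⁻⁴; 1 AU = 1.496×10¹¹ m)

d ≈ 3.77 AU

From T_eq⁴ = L(1−A)/(16πσd²): d = √[L(1−A)/(16πσT_eq⁴)].
d = √[2.83×10²⁷ × 0.36 / (16π × 5.67×10⁻⁸ × (183)⁴)] = 5.65×10¹¹ m = 3.77 AU.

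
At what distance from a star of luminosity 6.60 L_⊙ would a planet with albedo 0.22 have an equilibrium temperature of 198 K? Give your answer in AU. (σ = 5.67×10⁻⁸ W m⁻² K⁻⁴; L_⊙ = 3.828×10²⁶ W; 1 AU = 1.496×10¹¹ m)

d ≈ 4.48 AU

L = 6.60 × 3.828×10²⁶ = 2.53×10²⁷ W.
From T_eq⁴ = L(1−A)/(16πσd²): d = √[L(1−A)/(16πσT_eq⁴)].
d = √[2.53×10²⁷ × 0.78 / (16π × 5.67×10⁻⁸ × (198)⁴)] = 6.71×10¹¹ m = 4.48 AU.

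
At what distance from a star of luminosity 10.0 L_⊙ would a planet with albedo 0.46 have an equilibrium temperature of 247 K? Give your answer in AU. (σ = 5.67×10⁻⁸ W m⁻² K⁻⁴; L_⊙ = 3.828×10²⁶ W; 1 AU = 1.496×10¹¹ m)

d ≈ 2.95 AU

L = 10.0 × 3.828×10²⁶ = 3.83×10²⁷ W.
From T_eq⁴ = L(1−A)/(16πσd²): d = √[L(1−A)/(16πσT_eq⁴)].
d = √[3.83×10²⁷ × 0.54 / (16π × 5.67×10⁻⁸ × (247)⁴)] = 4.41×10¹¹ m = 2.95 AU.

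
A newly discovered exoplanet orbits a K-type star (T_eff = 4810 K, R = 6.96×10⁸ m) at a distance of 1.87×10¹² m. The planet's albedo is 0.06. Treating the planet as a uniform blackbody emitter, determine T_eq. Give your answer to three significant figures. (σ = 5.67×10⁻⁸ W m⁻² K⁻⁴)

T_eq ≈ 64.6 K

L = 4πR_⋆²σT_⋆⁴ = 4π(6.96×10⁸)² × 5.67×10⁻⁸ × (4810)⁴ = 1.85×10²⁶ W.
S = L/(4πd²) = 4.20 W m⁻².
Energy balance: absorbed = emitted ⇒ πR²·S(1−A) = 4πR²·σT_eq⁴, so T_eq⁴ = S(1−A)/(4σ).
T_eq = [4.20 × 0.94 / (4 × 5.67×10⁻⁸)]^(1/4) = (1.74×10⁷)^(1/4) = 64.6 K.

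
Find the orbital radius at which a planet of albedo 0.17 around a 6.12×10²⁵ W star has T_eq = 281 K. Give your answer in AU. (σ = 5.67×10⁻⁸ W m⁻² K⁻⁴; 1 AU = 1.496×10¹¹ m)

From T_eq⁴ = L(1−A)/(16πσd²): d = √[L(1−A)/(16πσT_eq⁴)].
d = √[6.12×10²⁵ × 0.83 / (16π × 5.67×10⁻⁸ × (281)⁴)] = 5.35×10¹⁰ m = 0.357 AU.

d ≈ 0.357 AU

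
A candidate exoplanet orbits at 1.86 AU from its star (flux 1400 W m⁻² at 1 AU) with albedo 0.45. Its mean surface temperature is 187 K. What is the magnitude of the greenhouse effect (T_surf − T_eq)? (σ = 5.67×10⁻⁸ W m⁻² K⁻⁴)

S = 1400/1.86² = 404.7 W m⁻².
T_eq = [S(1−A)/(4σ)]^(1/4) = [404.7×0.55/(4×5.67×10⁻⁸)]^(1/4) = 177.0 K.
ΔT = T_surf − T_eq = 187 − 177.0.

ΔT ≈ 10.0 K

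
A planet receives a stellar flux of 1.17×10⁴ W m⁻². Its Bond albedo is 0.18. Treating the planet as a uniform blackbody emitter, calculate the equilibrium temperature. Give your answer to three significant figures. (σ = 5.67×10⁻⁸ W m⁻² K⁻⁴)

T_eq ≈ 454 K

Energy balance: absorbed = emitted ⇒ πR²·S(1−A) = 4πR²·σT_eq⁴, so T_eq⁴ = S(1−A)/(4σ).
T_eq = [1.17×10⁴ × 0.82 / (4 × 5.67×10⁻⁸)]^(1/4) = (4.23×10¹⁰)^(1/4) = 454 K.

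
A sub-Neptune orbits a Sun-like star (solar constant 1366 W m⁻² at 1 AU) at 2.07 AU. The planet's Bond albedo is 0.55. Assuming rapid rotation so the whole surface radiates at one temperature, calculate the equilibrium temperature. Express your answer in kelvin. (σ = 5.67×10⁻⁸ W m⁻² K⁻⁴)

T_eq ≈ 159 K

Flux at 2.07 AU: S = 1366/2.07² = 319 W m⁻².
Energy balance: absorbed = emitted ⇒ πR²·S(1−A) = 4πR²·σT_eq⁴, so T_eq⁴ = S(1−A)/(4σ).
T_eq = [319 × 0.45 / (4 × 5.67×10⁻⁸)]^(1/4) = (6.33×10⁸)^(1/4) = 159 K.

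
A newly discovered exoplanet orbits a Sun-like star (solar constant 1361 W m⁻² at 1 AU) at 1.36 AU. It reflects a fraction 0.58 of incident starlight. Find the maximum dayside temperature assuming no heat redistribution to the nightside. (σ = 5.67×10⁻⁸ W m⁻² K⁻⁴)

Flux at 1.36 AU: S = 1361/1.36² = 736 W m⁻².
With no redistribution each surface element balances locally: S(1−A) = σT⁴.
T = [736 × 0.42 / 5.67×10⁻⁸]^(1/4) = (5.45×10⁹)^(1/4) = 272 K.

T_ss ≈ 272 K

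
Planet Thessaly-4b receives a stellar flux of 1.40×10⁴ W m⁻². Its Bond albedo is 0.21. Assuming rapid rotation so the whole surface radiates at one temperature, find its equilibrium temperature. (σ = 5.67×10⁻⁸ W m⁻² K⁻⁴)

Energy balance: absorbed = emitted ⇒ πR²·S(1−A) = 4πR²·σT_eq⁴, so T_eq⁴ = S(1−A)/(4σ).
T_eq = [1.40×10⁴ × 0.79 / (4 × 5.67×10⁻⁸)]^(1/4) = (4.88×10¹⁰)^(1/4) = 470 K.

T_eq ≈ 470 K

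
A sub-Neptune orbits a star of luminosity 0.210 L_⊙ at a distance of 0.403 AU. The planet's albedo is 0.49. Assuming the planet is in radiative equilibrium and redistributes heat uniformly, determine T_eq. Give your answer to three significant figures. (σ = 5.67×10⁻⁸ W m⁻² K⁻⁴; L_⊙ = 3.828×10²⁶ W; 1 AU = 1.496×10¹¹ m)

T_eq ≈ 251 K

d = 0.403 AU = 6.03×10¹⁰ m.
L = 0.210 × 3.828×10²⁶ = 8.04×10²⁵ W.
Flux: S = L/(4πd²) = 8.04×10²⁵/(4π×(6.03×10¹⁰)²) = 1760 W m⁻².
Energy balance: absorbed = emitted ⇒ πR²·S(1−A) = 4πR²·σT_eq⁴, so T_eq⁴ = S(1−A)/(4σ).
T_eq = [1760 × 0.51 / (4 × 5.67×10⁻⁸)]^(1/4) = (3.96×10⁹)^(1/4) = 251 K.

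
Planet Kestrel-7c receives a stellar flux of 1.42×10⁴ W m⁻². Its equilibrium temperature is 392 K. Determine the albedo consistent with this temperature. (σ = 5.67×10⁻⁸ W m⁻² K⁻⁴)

A ≈ 0.62

From T_eq⁴ = S(1−A)/(4σ): 1−A = 4σT_eq⁴/S.
1−A = 4 × 5.67×10⁻⁸ × (392)⁴ / 1.42×10⁴ = 0.377.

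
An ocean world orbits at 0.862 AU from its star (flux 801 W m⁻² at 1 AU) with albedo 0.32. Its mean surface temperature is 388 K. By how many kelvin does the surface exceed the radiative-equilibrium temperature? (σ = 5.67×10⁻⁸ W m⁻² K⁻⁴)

S = 801/0.862² = 1078 W m⁻².
T_eq = [S(1−A)/(4σ)]^(1/4) = [1078×0.68/(4×5.67×10⁻⁸)]^(1/4) = 238.4 K.
ΔT = T_surf − T_eq = 388 − 238.4.

ΔT ≈ 149.6 K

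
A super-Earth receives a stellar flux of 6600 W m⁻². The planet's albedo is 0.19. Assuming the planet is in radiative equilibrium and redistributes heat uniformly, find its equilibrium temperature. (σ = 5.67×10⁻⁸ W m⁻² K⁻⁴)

T_eq ≈ 392 K

Energy balance: absorbed = emitted ⇒ πR²·S(1−A) = 4πR²·σT_eq⁴, so T_eq⁴ = S(1−A)/(4σ).
T_eq = [6600 × 0.81 / (4 × 5.67×10⁻⁸)]^(1/4) = (2.36×10¹⁰)^(1/4) = 392 K.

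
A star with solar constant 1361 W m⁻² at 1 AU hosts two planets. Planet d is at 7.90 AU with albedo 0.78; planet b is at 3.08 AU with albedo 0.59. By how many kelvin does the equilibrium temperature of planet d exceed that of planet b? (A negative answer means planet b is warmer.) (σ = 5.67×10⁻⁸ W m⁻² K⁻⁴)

ΔT ≈ -59.1 K

T_eq = [S₀(1−A)/(4σd²)]^(1/4), so T ∝ (1−A)^(1/4) / √d.
T₁ = [1361×0.22/(4×5.67×10⁻⁸×7.90²)]^(1/4) = 67.82 K.
T₂ = [1361×0.41/(4×5.67×10⁻⁸×3.08²)]^(1/4) = 126.90 K.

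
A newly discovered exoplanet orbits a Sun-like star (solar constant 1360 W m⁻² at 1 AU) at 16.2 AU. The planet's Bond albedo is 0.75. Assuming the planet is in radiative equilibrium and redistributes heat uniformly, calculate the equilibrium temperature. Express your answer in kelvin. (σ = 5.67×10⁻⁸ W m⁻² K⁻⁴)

T_eq ≈ 48.9 K

Flux at 16.2 AU: S = 1360/16.2² = 5.18 W m⁻².
Energy balance: absorbed = emitted ⇒ πR²·S(1−A) = 4πR²·σT_eq⁴, so T_eq⁴ = S(1−A)/(4σ).
T_eq = [5.18 × 0.25 / (4 × 5.67×10⁻⁸)]^(1/4) = (5.71×10⁶)^(1/4) = 48.9 K.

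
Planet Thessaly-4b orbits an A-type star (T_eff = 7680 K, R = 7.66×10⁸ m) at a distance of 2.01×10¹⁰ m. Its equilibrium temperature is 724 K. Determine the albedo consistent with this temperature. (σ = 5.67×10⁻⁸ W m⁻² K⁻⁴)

A ≈ 0.78

L = 4πR_⋆²σT_⋆⁴ = 4π(7.66×10⁸)² × 5.67×10⁻⁸ × (7680)⁴ = 1.45×10²⁷ W.
S = L/(4πd²) = 2.86×10⁵ W m⁻².
From T_eq⁴ = S(1−A)/(4σ): 1−A = 4σT_eq⁴/S.
1−A = 4 × 5.67×10⁻⁸ × (724)⁴ / 2.86×10⁵ = 0.218.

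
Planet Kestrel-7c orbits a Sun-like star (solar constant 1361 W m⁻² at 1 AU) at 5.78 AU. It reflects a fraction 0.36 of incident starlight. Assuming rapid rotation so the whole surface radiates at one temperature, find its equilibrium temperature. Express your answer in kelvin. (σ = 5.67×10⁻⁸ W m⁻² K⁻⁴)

T_eq ≈ 104 K

Flux at 5.78 AU: S = 1361/5.78² = 40.7 W m⁻².
Energy balance: absorbed = emitted ⇒ πR²·S(1−A) = 4πR²·σT_eq⁴, so T_eq⁴ = S(1−A)/(4σ).
T_eq = [40.7 × 0.64 / (4 × 5.67×10⁻⁸)]^(1/4) = (1.15×10⁸)^(1/4) = 104 K.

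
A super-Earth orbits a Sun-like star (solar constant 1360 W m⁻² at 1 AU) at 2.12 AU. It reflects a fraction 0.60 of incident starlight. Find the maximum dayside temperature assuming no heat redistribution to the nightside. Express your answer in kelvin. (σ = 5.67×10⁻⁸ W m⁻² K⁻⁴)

Flux at 2.12 AU: S = 1360/2.12² = 303 W m⁻².
With no redistribution each surface element balances locally: S(1−A) = σT⁴.
T = [303 × 0.40 / 5.67×10⁻⁸]^(1/4) = (2.13×10⁹)^(1/4) = 215 K.

T_ss ≈ 215 K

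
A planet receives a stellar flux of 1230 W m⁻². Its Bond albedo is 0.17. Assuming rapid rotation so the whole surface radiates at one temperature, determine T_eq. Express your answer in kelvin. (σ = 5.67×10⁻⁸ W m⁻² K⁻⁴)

T_eq ≈ 259 K

Energy balance: absorbed = emitted ⇒ πR²·S(1−A) = 4πR²·σT_eq⁴, so T_eq⁴ = S(1−A)/(4σ).
T_eq = [1230 × 0.83 / (4 × 5.67×10⁻⁸)]^(1/4) = (4.50×10⁹)^(1/4) = 259 K.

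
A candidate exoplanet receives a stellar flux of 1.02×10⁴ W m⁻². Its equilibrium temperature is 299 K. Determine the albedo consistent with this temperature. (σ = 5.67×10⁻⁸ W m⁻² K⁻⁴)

From T_eq⁴ = S(1−A)/(4σ): 1−A = 4σT_eq⁴/S.
1−A = 4 × 5.67×10⁻⁸ × (299)⁴ / 1.02×10⁴ = 0.178.

A ≈ 0.82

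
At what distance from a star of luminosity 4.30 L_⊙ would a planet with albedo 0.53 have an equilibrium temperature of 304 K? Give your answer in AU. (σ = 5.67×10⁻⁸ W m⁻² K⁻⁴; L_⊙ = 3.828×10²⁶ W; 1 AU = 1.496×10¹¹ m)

L = 4.30 × 3.828×10²⁶ = 1.65×10²⁷ W.
From T_eq⁴ = L(1−A)/(16πσd²): d = √[L(1−A)/(16πσT_eq⁴)].
d = √[1.65×10²⁷ × 0.47 / (16π × 5.67×10⁻⁸ × (304)⁴)] = 1.78×10¹¹ m = 1.19 AU.

d ≈ 1.19 AU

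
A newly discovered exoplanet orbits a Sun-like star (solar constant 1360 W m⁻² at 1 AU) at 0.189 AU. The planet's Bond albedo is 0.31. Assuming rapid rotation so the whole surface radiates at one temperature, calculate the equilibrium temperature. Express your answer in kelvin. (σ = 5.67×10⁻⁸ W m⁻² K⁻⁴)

T_eq ≈ 583 K

Flux at 0.189 AU: S = 1360/0.189² = 3.81×10⁴ W m⁻².
Energy balance: absorbed = emitted ⇒ πR²·S(1−A) = 4πR²·σT_eq⁴, so T_eq⁴ = S(1−A)/(4σ).
T_eq = [3.81×10⁴ × 0.69 / (4 × 5.67×10⁻⁸)]^(1/4) = (1.16×10¹¹)^(1/4) = 583 K.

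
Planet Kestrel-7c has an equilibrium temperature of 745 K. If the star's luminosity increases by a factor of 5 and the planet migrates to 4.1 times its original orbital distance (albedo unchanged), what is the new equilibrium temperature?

T_eq ∝ L^(1/4) · d^(−1/2).
T′ = 745 × 5^(1/4) / 4.1^(1/2) = 550 K.

T_eq ≈ 550 K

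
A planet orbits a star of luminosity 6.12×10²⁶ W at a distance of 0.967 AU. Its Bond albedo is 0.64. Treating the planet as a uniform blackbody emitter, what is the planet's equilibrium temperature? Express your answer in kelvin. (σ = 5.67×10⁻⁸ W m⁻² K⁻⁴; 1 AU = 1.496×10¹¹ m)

d = 0.967 AU = 1.45×10¹¹ m.
Flux: S = L/(4πd²) = 6.12×10²⁶/(4π×(1.45×10¹¹)²) = 2330 W m⁻².
Energy balance: absorbed = emitted ⇒ πR²·S(1−A) = 4πR²·σT_eq⁴, so T_eq⁴ = S(1−A)/(4σ).
T_eq = [2330 × 0.36 / (4 × 5.67×10⁻⁸)]^(1/4) = (3.69×10⁹)^(1/4) = 247 K.

T_eq ≈ 247 K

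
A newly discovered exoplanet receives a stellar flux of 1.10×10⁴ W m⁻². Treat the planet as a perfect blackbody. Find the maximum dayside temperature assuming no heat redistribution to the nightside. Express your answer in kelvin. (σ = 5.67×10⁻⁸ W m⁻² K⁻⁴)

T_ss ≈ 664 K

With no redistribution each surface element balances locally: S(1−A) = σT⁴.
T = [1.10×10⁴ × 1.00 / 5.67×10⁻⁸]^(1/4) = (1.94×10¹¹)^(1/4) = 664 K.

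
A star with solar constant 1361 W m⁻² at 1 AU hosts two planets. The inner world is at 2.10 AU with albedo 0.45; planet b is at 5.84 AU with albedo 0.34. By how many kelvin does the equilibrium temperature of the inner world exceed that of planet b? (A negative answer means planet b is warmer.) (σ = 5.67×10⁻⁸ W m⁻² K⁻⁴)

T_eq = [S₀(1−A)/(4σd²)]^(1/4), so T ∝ (1−A)^(1/4) / √d.
T₁ = [1361×0.55/(4×5.67×10⁻⁸×2.10²)]^(1/4) = 165.40 K.
T₂ = [1361×0.66/(4×5.67×10⁻⁸×5.84²)]^(1/4) = 103.81 K.

ΔT ≈ 61.6 K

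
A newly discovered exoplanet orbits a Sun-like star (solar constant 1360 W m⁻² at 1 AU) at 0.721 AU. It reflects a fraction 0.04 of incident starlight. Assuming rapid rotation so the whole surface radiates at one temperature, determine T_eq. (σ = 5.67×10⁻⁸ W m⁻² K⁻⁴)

Flux at 0.721 AU: S = 1360/0.721² = 2620 W m⁻².
Energy balance: absorbed = emitted ⇒ πR²·S(1−A) = 4πR²·σT_eq⁴, so T_eq⁴ = S(1−A)/(4σ).
T_eq = [2620 × 0.96 / (4 × 5.67×10⁻⁸)]^(1/4) = (1.11×10¹⁰)^(1/4) = 324 K.

T_eq ≈ 324 K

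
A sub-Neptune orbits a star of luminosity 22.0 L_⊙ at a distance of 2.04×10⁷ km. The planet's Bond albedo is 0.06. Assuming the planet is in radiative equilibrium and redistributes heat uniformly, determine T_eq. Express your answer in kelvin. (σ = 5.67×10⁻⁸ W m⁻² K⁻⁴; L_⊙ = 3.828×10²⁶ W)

T_eq ≈ 1610 K

d = 2.04×10⁷ km = 2.04×10¹⁰ m.
L = 22.0 × 3.828×10²⁶ = 8.42×10²⁷ W.
Flux: S = L/(4πd²) = 8.42×10²⁷/(4π×(2.04×10¹⁰)²) = 1.61×10⁶ W m⁻².
Energy balance: absorbed = emitted ⇒ πR²·S(1−A) = 4πR²·σT_eq⁴, so T_eq⁴ = S(1−A)/(4σ).
T_eq = [1.61×10⁶ × 0.94 / (4 × 5.67×10⁻⁸)]^(1/4) = (6.67×10¹²)^(1/4) = 1610 K.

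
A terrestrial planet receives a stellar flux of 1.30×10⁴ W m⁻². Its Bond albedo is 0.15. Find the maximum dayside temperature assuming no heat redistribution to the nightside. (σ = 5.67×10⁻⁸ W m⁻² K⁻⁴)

With no redistribution each surface element balances locally: S(1−A) = σT⁴.
T = [1.30×10⁴ × 0.85 / 5.67×10⁻⁸]^(1/4) = (1.95×10¹¹)^(1/4) = 664 K.

T_ss ≈ 664 K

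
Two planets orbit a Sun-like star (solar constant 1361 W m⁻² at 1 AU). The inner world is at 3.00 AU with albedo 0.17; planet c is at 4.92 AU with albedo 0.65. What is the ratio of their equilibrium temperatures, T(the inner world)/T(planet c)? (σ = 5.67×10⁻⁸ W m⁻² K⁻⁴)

T₁/T₂ ≈ 1.589

T_eq = [S₀(1−A)/(4σd²)]^(1/4), so T ∝ (1−A)^(1/4) / √d.
T₁ = [1361×0.83/(4×5.67×10⁻⁸×3.00²)]^(1/4) = 153.38 K.
T₂ = [1361×0.35/(4×5.67×10⁻⁸×4.92²)]^(1/4) = 96.51 K.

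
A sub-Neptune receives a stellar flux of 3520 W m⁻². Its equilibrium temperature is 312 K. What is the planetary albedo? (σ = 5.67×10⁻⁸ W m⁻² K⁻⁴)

From T_eq⁴ = S(1−A)/(4σ): 1−A = 4σT_eq⁴/S.
1−A = 4 × 5.67×10⁻⁸ × (312)⁴ / 3520 = 0.611.

A ≈ 0.39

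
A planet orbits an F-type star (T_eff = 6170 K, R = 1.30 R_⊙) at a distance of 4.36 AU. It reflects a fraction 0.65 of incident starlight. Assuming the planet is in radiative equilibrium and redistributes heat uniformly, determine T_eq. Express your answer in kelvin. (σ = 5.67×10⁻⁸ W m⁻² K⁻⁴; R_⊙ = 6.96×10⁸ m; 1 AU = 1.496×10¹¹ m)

R_⋆ = 1.30 × 6.96×10⁸ = 9.05×10⁸ m.
d = 4.36 AU = 6.52×10¹¹ m.
L = 4πR_⋆²σT_⋆⁴ = 4π(9.05×10⁸)² × 5.67×10⁻⁸ × (6170)⁴ = 8.45×10²⁶ W.
S = L/(4πd²) = 158 W m⁻².
Energy balance: absorbed = emitted ⇒ πR²·S(1−A) = 4πR²·σT_eq⁴, so T_eq⁴ = S(1−A)/(4σ).
T_eq = [158 × 0.35 / (4 × 5.67×10⁻⁸)]^(1/4) = (2.44×10⁸)^(1/4) = 125 K.

T_eq ≈ 125 K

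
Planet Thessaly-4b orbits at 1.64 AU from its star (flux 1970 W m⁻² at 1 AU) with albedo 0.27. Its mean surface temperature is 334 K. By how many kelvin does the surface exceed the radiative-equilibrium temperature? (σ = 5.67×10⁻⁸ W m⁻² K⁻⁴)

S = 1970/1.64² = 732.5 W m⁻².
T_eq = [S(1−A)/(4σ)]^(1/4) = [732.5×0.73/(4×5.67×10⁻⁸)]^(1/4) = 220.4 K.
ΔT = T_surf − T_eq = 334 − 220.4.

ΔT ≈ 113.6 K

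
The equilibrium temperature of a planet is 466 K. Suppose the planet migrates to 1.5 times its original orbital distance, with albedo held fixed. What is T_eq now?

T_eq ≈ 380 K

T_eq ∝ L^(1/4) · d^(−1/2).
T′ = 466 / 1.5^(1/2) = 380 K.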